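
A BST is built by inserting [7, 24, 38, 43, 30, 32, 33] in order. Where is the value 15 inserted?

Starting tree (level order): [7, None, 24, None, 38, 30, 43, None, 32, None, None, None, 33]
Insertion path: 7 -> 24
Result: insert 15 as left child of 24
Final tree (level order): [7, None, 24, 15, 38, None, None, 30, 43, None, 32, None, None, None, 33]


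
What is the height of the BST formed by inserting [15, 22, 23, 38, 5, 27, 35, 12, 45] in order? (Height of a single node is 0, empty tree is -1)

Insertion order: [15, 22, 23, 38, 5, 27, 35, 12, 45]
Tree (level-order array): [15, 5, 22, None, 12, None, 23, None, None, None, 38, 27, 45, None, 35]
Compute height bottom-up (empty subtree = -1):
  height(12) = 1 + max(-1, -1) = 0
  height(5) = 1 + max(-1, 0) = 1
  height(35) = 1 + max(-1, -1) = 0
  height(27) = 1 + max(-1, 0) = 1
  height(45) = 1 + max(-1, -1) = 0
  height(38) = 1 + max(1, 0) = 2
  height(23) = 1 + max(-1, 2) = 3
  height(22) = 1 + max(-1, 3) = 4
  height(15) = 1 + max(1, 4) = 5
Height = 5


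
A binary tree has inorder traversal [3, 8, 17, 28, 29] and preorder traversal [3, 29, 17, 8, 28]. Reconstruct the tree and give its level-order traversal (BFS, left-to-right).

Inorder:  [3, 8, 17, 28, 29]
Preorder: [3, 29, 17, 8, 28]
Algorithm: preorder visits root first, so consume preorder in order;
for each root, split the current inorder slice at that value into
left-subtree inorder and right-subtree inorder, then recurse.
Recursive splits:
  root=3; inorder splits into left=[], right=[8, 17, 28, 29]
  root=29; inorder splits into left=[8, 17, 28], right=[]
  root=17; inorder splits into left=[8], right=[28]
  root=8; inorder splits into left=[], right=[]
  root=28; inorder splits into left=[], right=[]
Reconstructed level-order: [3, 29, 17, 8, 28]


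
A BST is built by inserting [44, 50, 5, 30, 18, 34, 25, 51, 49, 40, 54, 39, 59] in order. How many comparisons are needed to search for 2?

Search path for 2: 44 -> 5
Found: False
Comparisons: 2


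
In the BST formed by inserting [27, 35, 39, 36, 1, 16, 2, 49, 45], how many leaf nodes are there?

Tree built from: [27, 35, 39, 36, 1, 16, 2, 49, 45]
Tree (level-order array): [27, 1, 35, None, 16, None, 39, 2, None, 36, 49, None, None, None, None, 45]
Rule: A leaf has 0 children.
Per-node child counts:
  node 27: 2 child(ren)
  node 1: 1 child(ren)
  node 16: 1 child(ren)
  node 2: 0 child(ren)
  node 35: 1 child(ren)
  node 39: 2 child(ren)
  node 36: 0 child(ren)
  node 49: 1 child(ren)
  node 45: 0 child(ren)
Matching nodes: [2, 36, 45]
Count of leaf nodes: 3


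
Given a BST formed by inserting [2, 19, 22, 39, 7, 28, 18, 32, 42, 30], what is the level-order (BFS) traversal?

Tree insertion order: [2, 19, 22, 39, 7, 28, 18, 32, 42, 30]
Tree (level-order array): [2, None, 19, 7, 22, None, 18, None, 39, None, None, 28, 42, None, 32, None, None, 30]
BFS from the root, enqueuing left then right child of each popped node:
  queue [2] -> pop 2, enqueue [19], visited so far: [2]
  queue [19] -> pop 19, enqueue [7, 22], visited so far: [2, 19]
  queue [7, 22] -> pop 7, enqueue [18], visited so far: [2, 19, 7]
  queue [22, 18] -> pop 22, enqueue [39], visited so far: [2, 19, 7, 22]
  queue [18, 39] -> pop 18, enqueue [none], visited so far: [2, 19, 7, 22, 18]
  queue [39] -> pop 39, enqueue [28, 42], visited so far: [2, 19, 7, 22, 18, 39]
  queue [28, 42] -> pop 28, enqueue [32], visited so far: [2, 19, 7, 22, 18, 39, 28]
  queue [42, 32] -> pop 42, enqueue [none], visited so far: [2, 19, 7, 22, 18, 39, 28, 42]
  queue [32] -> pop 32, enqueue [30], visited so far: [2, 19, 7, 22, 18, 39, 28, 42, 32]
  queue [30] -> pop 30, enqueue [none], visited so far: [2, 19, 7, 22, 18, 39, 28, 42, 32, 30]
Result: [2, 19, 7, 22, 18, 39, 28, 42, 32, 30]


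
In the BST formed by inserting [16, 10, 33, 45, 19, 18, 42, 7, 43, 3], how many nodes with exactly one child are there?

Tree built from: [16, 10, 33, 45, 19, 18, 42, 7, 43, 3]
Tree (level-order array): [16, 10, 33, 7, None, 19, 45, 3, None, 18, None, 42, None, None, None, None, None, None, 43]
Rule: These are nodes with exactly 1 non-null child.
Per-node child counts:
  node 16: 2 child(ren)
  node 10: 1 child(ren)
  node 7: 1 child(ren)
  node 3: 0 child(ren)
  node 33: 2 child(ren)
  node 19: 1 child(ren)
  node 18: 0 child(ren)
  node 45: 1 child(ren)
  node 42: 1 child(ren)
  node 43: 0 child(ren)
Matching nodes: [10, 7, 19, 45, 42]
Count of nodes with exactly one child: 5


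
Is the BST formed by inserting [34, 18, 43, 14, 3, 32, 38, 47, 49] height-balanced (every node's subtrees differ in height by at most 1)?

Tree (level-order array): [34, 18, 43, 14, 32, 38, 47, 3, None, None, None, None, None, None, 49]
Definition: a tree is height-balanced if, at every node, |h(left) - h(right)| <= 1 (empty subtree has height -1).
Bottom-up per-node check:
  node 3: h_left=-1, h_right=-1, diff=0 [OK], height=0
  node 14: h_left=0, h_right=-1, diff=1 [OK], height=1
  node 32: h_left=-1, h_right=-1, diff=0 [OK], height=0
  node 18: h_left=1, h_right=0, diff=1 [OK], height=2
  node 38: h_left=-1, h_right=-1, diff=0 [OK], height=0
  node 49: h_left=-1, h_right=-1, diff=0 [OK], height=0
  node 47: h_left=-1, h_right=0, diff=1 [OK], height=1
  node 43: h_left=0, h_right=1, diff=1 [OK], height=2
  node 34: h_left=2, h_right=2, diff=0 [OK], height=3
All nodes satisfy the balance condition.
Result: Balanced


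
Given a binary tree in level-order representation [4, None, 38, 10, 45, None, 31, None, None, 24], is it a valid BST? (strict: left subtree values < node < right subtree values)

Level-order array: [4, None, 38, 10, 45, None, 31, None, None, 24]
Validate using subtree bounds (lo, hi): at each node, require lo < value < hi,
then recurse left with hi=value and right with lo=value.
Preorder trace (stopping at first violation):
  at node 4 with bounds (-inf, +inf): OK
  at node 38 with bounds (4, +inf): OK
  at node 10 with bounds (4, 38): OK
  at node 31 with bounds (10, 38): OK
  at node 24 with bounds (10, 31): OK
  at node 45 with bounds (38, +inf): OK
No violation found at any node.
Result: Valid BST


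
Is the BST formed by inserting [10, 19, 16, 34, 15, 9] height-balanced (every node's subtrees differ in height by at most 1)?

Tree (level-order array): [10, 9, 19, None, None, 16, 34, 15]
Definition: a tree is height-balanced if, at every node, |h(left) - h(right)| <= 1 (empty subtree has height -1).
Bottom-up per-node check:
  node 9: h_left=-1, h_right=-1, diff=0 [OK], height=0
  node 15: h_left=-1, h_right=-1, diff=0 [OK], height=0
  node 16: h_left=0, h_right=-1, diff=1 [OK], height=1
  node 34: h_left=-1, h_right=-1, diff=0 [OK], height=0
  node 19: h_left=1, h_right=0, diff=1 [OK], height=2
  node 10: h_left=0, h_right=2, diff=2 [FAIL (|0-2|=2 > 1)], height=3
Node 10 violates the condition: |0 - 2| = 2 > 1.
Result: Not balanced


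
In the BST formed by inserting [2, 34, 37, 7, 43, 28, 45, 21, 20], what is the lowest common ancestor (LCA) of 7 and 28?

Tree insertion order: [2, 34, 37, 7, 43, 28, 45, 21, 20]
Tree (level-order array): [2, None, 34, 7, 37, None, 28, None, 43, 21, None, None, 45, 20]
In a BST, the LCA of p=7, q=28 is the first node v on the
root-to-leaf path with p <= v <= q (go left if both < v, right if both > v).
Walk from root:
  at 2: both 7 and 28 > 2, go right
  at 34: both 7 and 28 < 34, go left
  at 7: 7 <= 7 <= 28, this is the LCA
LCA = 7


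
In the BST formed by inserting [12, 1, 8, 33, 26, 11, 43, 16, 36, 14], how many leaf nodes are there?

Tree built from: [12, 1, 8, 33, 26, 11, 43, 16, 36, 14]
Tree (level-order array): [12, 1, 33, None, 8, 26, 43, None, 11, 16, None, 36, None, None, None, 14]
Rule: A leaf has 0 children.
Per-node child counts:
  node 12: 2 child(ren)
  node 1: 1 child(ren)
  node 8: 1 child(ren)
  node 11: 0 child(ren)
  node 33: 2 child(ren)
  node 26: 1 child(ren)
  node 16: 1 child(ren)
  node 14: 0 child(ren)
  node 43: 1 child(ren)
  node 36: 0 child(ren)
Matching nodes: [11, 14, 36]
Count of leaf nodes: 3


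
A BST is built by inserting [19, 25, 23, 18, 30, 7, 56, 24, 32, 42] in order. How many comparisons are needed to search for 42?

Search path for 42: 19 -> 25 -> 30 -> 56 -> 32 -> 42
Found: True
Comparisons: 6


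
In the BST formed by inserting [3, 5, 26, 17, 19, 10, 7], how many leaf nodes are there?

Tree built from: [3, 5, 26, 17, 19, 10, 7]
Tree (level-order array): [3, None, 5, None, 26, 17, None, 10, 19, 7]
Rule: A leaf has 0 children.
Per-node child counts:
  node 3: 1 child(ren)
  node 5: 1 child(ren)
  node 26: 1 child(ren)
  node 17: 2 child(ren)
  node 10: 1 child(ren)
  node 7: 0 child(ren)
  node 19: 0 child(ren)
Matching nodes: [7, 19]
Count of leaf nodes: 2


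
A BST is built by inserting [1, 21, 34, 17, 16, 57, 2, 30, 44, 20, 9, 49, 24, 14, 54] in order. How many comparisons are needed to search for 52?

Search path for 52: 1 -> 21 -> 34 -> 57 -> 44 -> 49 -> 54
Found: False
Comparisons: 7


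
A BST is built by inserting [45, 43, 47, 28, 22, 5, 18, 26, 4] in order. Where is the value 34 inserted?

Starting tree (level order): [45, 43, 47, 28, None, None, None, 22, None, 5, 26, 4, 18]
Insertion path: 45 -> 43 -> 28
Result: insert 34 as right child of 28
Final tree (level order): [45, 43, 47, 28, None, None, None, 22, 34, 5, 26, None, None, 4, 18]


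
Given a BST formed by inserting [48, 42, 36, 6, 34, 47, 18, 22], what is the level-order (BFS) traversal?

Tree insertion order: [48, 42, 36, 6, 34, 47, 18, 22]
Tree (level-order array): [48, 42, None, 36, 47, 6, None, None, None, None, 34, 18, None, None, 22]
BFS from the root, enqueuing left then right child of each popped node:
  queue [48] -> pop 48, enqueue [42], visited so far: [48]
  queue [42] -> pop 42, enqueue [36, 47], visited so far: [48, 42]
  queue [36, 47] -> pop 36, enqueue [6], visited so far: [48, 42, 36]
  queue [47, 6] -> pop 47, enqueue [none], visited so far: [48, 42, 36, 47]
  queue [6] -> pop 6, enqueue [34], visited so far: [48, 42, 36, 47, 6]
  queue [34] -> pop 34, enqueue [18], visited so far: [48, 42, 36, 47, 6, 34]
  queue [18] -> pop 18, enqueue [22], visited so far: [48, 42, 36, 47, 6, 34, 18]
  queue [22] -> pop 22, enqueue [none], visited so far: [48, 42, 36, 47, 6, 34, 18, 22]
Result: [48, 42, 36, 47, 6, 34, 18, 22]


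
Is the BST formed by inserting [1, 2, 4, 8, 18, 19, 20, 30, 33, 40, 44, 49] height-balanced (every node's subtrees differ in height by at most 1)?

Tree (level-order array): [1, None, 2, None, 4, None, 8, None, 18, None, 19, None, 20, None, 30, None, 33, None, 40, None, 44, None, 49]
Definition: a tree is height-balanced if, at every node, |h(left) - h(right)| <= 1 (empty subtree has height -1).
Bottom-up per-node check:
  node 49: h_left=-1, h_right=-1, diff=0 [OK], height=0
  node 44: h_left=-1, h_right=0, diff=1 [OK], height=1
  node 40: h_left=-1, h_right=1, diff=2 [FAIL (|-1-1|=2 > 1)], height=2
  node 33: h_left=-1, h_right=2, diff=3 [FAIL (|-1-2|=3 > 1)], height=3
  node 30: h_left=-1, h_right=3, diff=4 [FAIL (|-1-3|=4 > 1)], height=4
  node 20: h_left=-1, h_right=4, diff=5 [FAIL (|-1-4|=5 > 1)], height=5
  node 19: h_left=-1, h_right=5, diff=6 [FAIL (|-1-5|=6 > 1)], height=6
  node 18: h_left=-1, h_right=6, diff=7 [FAIL (|-1-6|=7 > 1)], height=7
  node 8: h_left=-1, h_right=7, diff=8 [FAIL (|-1-7|=8 > 1)], height=8
  node 4: h_left=-1, h_right=8, diff=9 [FAIL (|-1-8|=9 > 1)], height=9
  node 2: h_left=-1, h_right=9, diff=10 [FAIL (|-1-9|=10 > 1)], height=10
  node 1: h_left=-1, h_right=10, diff=11 [FAIL (|-1-10|=11 > 1)], height=11
Node 40 violates the condition: |-1 - 1| = 2 > 1.
Result: Not balanced


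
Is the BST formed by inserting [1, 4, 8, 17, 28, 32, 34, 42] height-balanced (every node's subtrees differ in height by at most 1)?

Tree (level-order array): [1, None, 4, None, 8, None, 17, None, 28, None, 32, None, 34, None, 42]
Definition: a tree is height-balanced if, at every node, |h(left) - h(right)| <= 1 (empty subtree has height -1).
Bottom-up per-node check:
  node 42: h_left=-1, h_right=-1, diff=0 [OK], height=0
  node 34: h_left=-1, h_right=0, diff=1 [OK], height=1
  node 32: h_left=-1, h_right=1, diff=2 [FAIL (|-1-1|=2 > 1)], height=2
  node 28: h_left=-1, h_right=2, diff=3 [FAIL (|-1-2|=3 > 1)], height=3
  node 17: h_left=-1, h_right=3, diff=4 [FAIL (|-1-3|=4 > 1)], height=4
  node 8: h_left=-1, h_right=4, diff=5 [FAIL (|-1-4|=5 > 1)], height=5
  node 4: h_left=-1, h_right=5, diff=6 [FAIL (|-1-5|=6 > 1)], height=6
  node 1: h_left=-1, h_right=6, diff=7 [FAIL (|-1-6|=7 > 1)], height=7
Node 32 violates the condition: |-1 - 1| = 2 > 1.
Result: Not balanced


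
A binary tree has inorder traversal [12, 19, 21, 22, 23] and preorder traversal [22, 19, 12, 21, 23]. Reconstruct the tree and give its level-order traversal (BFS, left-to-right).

Inorder:  [12, 19, 21, 22, 23]
Preorder: [22, 19, 12, 21, 23]
Algorithm: preorder visits root first, so consume preorder in order;
for each root, split the current inorder slice at that value into
left-subtree inorder and right-subtree inorder, then recurse.
Recursive splits:
  root=22; inorder splits into left=[12, 19, 21], right=[23]
  root=19; inorder splits into left=[12], right=[21]
  root=12; inorder splits into left=[], right=[]
  root=21; inorder splits into left=[], right=[]
  root=23; inorder splits into left=[], right=[]
Reconstructed level-order: [22, 19, 23, 12, 21]


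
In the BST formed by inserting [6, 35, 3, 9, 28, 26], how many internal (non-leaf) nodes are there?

Tree built from: [6, 35, 3, 9, 28, 26]
Tree (level-order array): [6, 3, 35, None, None, 9, None, None, 28, 26]
Rule: An internal node has at least one child.
Per-node child counts:
  node 6: 2 child(ren)
  node 3: 0 child(ren)
  node 35: 1 child(ren)
  node 9: 1 child(ren)
  node 28: 1 child(ren)
  node 26: 0 child(ren)
Matching nodes: [6, 35, 9, 28]
Count of internal (non-leaf) nodes: 4


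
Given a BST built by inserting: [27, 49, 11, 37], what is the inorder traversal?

Tree insertion order: [27, 49, 11, 37]
Tree (level-order array): [27, 11, 49, None, None, 37]
Inorder traversal: [11, 27, 37, 49]


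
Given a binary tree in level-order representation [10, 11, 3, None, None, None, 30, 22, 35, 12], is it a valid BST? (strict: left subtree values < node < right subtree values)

Level-order array: [10, 11, 3, None, None, None, 30, 22, 35, 12]
Validate using subtree bounds (lo, hi): at each node, require lo < value < hi,
then recurse left with hi=value and right with lo=value.
Preorder trace (stopping at first violation):
  at node 10 with bounds (-inf, +inf): OK
  at node 11 with bounds (-inf, 10): VIOLATION
Node 11 violates its bound: not (-inf < 11 < 10).
Result: Not a valid BST


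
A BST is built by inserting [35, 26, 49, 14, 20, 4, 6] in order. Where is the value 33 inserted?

Starting tree (level order): [35, 26, 49, 14, None, None, None, 4, 20, None, 6]
Insertion path: 35 -> 26
Result: insert 33 as right child of 26
Final tree (level order): [35, 26, 49, 14, 33, None, None, 4, 20, None, None, None, 6]


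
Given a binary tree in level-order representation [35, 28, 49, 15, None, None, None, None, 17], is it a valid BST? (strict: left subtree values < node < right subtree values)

Level-order array: [35, 28, 49, 15, None, None, None, None, 17]
Validate using subtree bounds (lo, hi): at each node, require lo < value < hi,
then recurse left with hi=value and right with lo=value.
Preorder trace (stopping at first violation):
  at node 35 with bounds (-inf, +inf): OK
  at node 28 with bounds (-inf, 35): OK
  at node 15 with bounds (-inf, 28): OK
  at node 17 with bounds (15, 28): OK
  at node 49 with bounds (35, +inf): OK
No violation found at any node.
Result: Valid BST


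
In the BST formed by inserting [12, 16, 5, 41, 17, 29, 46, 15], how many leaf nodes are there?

Tree built from: [12, 16, 5, 41, 17, 29, 46, 15]
Tree (level-order array): [12, 5, 16, None, None, 15, 41, None, None, 17, 46, None, 29]
Rule: A leaf has 0 children.
Per-node child counts:
  node 12: 2 child(ren)
  node 5: 0 child(ren)
  node 16: 2 child(ren)
  node 15: 0 child(ren)
  node 41: 2 child(ren)
  node 17: 1 child(ren)
  node 29: 0 child(ren)
  node 46: 0 child(ren)
Matching nodes: [5, 15, 29, 46]
Count of leaf nodes: 4


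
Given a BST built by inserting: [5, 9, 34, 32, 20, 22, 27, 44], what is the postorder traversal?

Tree insertion order: [5, 9, 34, 32, 20, 22, 27, 44]
Tree (level-order array): [5, None, 9, None, 34, 32, 44, 20, None, None, None, None, 22, None, 27]
Postorder traversal: [27, 22, 20, 32, 44, 34, 9, 5]


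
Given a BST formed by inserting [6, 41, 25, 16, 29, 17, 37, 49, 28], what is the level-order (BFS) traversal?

Tree insertion order: [6, 41, 25, 16, 29, 17, 37, 49, 28]
Tree (level-order array): [6, None, 41, 25, 49, 16, 29, None, None, None, 17, 28, 37]
BFS from the root, enqueuing left then right child of each popped node:
  queue [6] -> pop 6, enqueue [41], visited so far: [6]
  queue [41] -> pop 41, enqueue [25, 49], visited so far: [6, 41]
  queue [25, 49] -> pop 25, enqueue [16, 29], visited so far: [6, 41, 25]
  queue [49, 16, 29] -> pop 49, enqueue [none], visited so far: [6, 41, 25, 49]
  queue [16, 29] -> pop 16, enqueue [17], visited so far: [6, 41, 25, 49, 16]
  queue [29, 17] -> pop 29, enqueue [28, 37], visited so far: [6, 41, 25, 49, 16, 29]
  queue [17, 28, 37] -> pop 17, enqueue [none], visited so far: [6, 41, 25, 49, 16, 29, 17]
  queue [28, 37] -> pop 28, enqueue [none], visited so far: [6, 41, 25, 49, 16, 29, 17, 28]
  queue [37] -> pop 37, enqueue [none], visited so far: [6, 41, 25, 49, 16, 29, 17, 28, 37]
Result: [6, 41, 25, 49, 16, 29, 17, 28, 37]


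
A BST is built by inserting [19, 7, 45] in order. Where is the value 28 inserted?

Starting tree (level order): [19, 7, 45]
Insertion path: 19 -> 45
Result: insert 28 as left child of 45
Final tree (level order): [19, 7, 45, None, None, 28]


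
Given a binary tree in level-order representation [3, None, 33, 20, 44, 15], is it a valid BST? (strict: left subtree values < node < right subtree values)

Level-order array: [3, None, 33, 20, 44, 15]
Validate using subtree bounds (lo, hi): at each node, require lo < value < hi,
then recurse left with hi=value and right with lo=value.
Preorder trace (stopping at first violation):
  at node 3 with bounds (-inf, +inf): OK
  at node 33 with bounds (3, +inf): OK
  at node 20 with bounds (3, 33): OK
  at node 15 with bounds (3, 20): OK
  at node 44 with bounds (33, +inf): OK
No violation found at any node.
Result: Valid BST


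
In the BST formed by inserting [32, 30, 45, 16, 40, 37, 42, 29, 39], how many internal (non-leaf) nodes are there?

Tree built from: [32, 30, 45, 16, 40, 37, 42, 29, 39]
Tree (level-order array): [32, 30, 45, 16, None, 40, None, None, 29, 37, 42, None, None, None, 39]
Rule: An internal node has at least one child.
Per-node child counts:
  node 32: 2 child(ren)
  node 30: 1 child(ren)
  node 16: 1 child(ren)
  node 29: 0 child(ren)
  node 45: 1 child(ren)
  node 40: 2 child(ren)
  node 37: 1 child(ren)
  node 39: 0 child(ren)
  node 42: 0 child(ren)
Matching nodes: [32, 30, 16, 45, 40, 37]
Count of internal (non-leaf) nodes: 6


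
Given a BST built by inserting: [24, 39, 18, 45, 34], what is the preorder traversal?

Tree insertion order: [24, 39, 18, 45, 34]
Tree (level-order array): [24, 18, 39, None, None, 34, 45]
Preorder traversal: [24, 18, 39, 34, 45]


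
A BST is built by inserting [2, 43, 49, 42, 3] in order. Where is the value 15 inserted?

Starting tree (level order): [2, None, 43, 42, 49, 3]
Insertion path: 2 -> 43 -> 42 -> 3
Result: insert 15 as right child of 3
Final tree (level order): [2, None, 43, 42, 49, 3, None, None, None, None, 15]


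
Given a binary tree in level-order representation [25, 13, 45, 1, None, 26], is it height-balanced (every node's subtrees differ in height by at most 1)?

Tree (level-order array): [25, 13, 45, 1, None, 26]
Definition: a tree is height-balanced if, at every node, |h(left) - h(right)| <= 1 (empty subtree has height -1).
Bottom-up per-node check:
  node 1: h_left=-1, h_right=-1, diff=0 [OK], height=0
  node 13: h_left=0, h_right=-1, diff=1 [OK], height=1
  node 26: h_left=-1, h_right=-1, diff=0 [OK], height=0
  node 45: h_left=0, h_right=-1, diff=1 [OK], height=1
  node 25: h_left=1, h_right=1, diff=0 [OK], height=2
All nodes satisfy the balance condition.
Result: Balanced


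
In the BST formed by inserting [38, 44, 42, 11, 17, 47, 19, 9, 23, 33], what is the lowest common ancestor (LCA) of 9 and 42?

Tree insertion order: [38, 44, 42, 11, 17, 47, 19, 9, 23, 33]
Tree (level-order array): [38, 11, 44, 9, 17, 42, 47, None, None, None, 19, None, None, None, None, None, 23, None, 33]
In a BST, the LCA of p=9, q=42 is the first node v on the
root-to-leaf path with p <= v <= q (go left if both < v, right if both > v).
Walk from root:
  at 38: 9 <= 38 <= 42, this is the LCA
LCA = 38


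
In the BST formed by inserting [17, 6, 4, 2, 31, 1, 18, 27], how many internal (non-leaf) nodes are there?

Tree built from: [17, 6, 4, 2, 31, 1, 18, 27]
Tree (level-order array): [17, 6, 31, 4, None, 18, None, 2, None, None, 27, 1]
Rule: An internal node has at least one child.
Per-node child counts:
  node 17: 2 child(ren)
  node 6: 1 child(ren)
  node 4: 1 child(ren)
  node 2: 1 child(ren)
  node 1: 0 child(ren)
  node 31: 1 child(ren)
  node 18: 1 child(ren)
  node 27: 0 child(ren)
Matching nodes: [17, 6, 4, 2, 31, 18]
Count of internal (non-leaf) nodes: 6


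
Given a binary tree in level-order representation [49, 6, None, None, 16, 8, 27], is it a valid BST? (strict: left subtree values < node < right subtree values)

Level-order array: [49, 6, None, None, 16, 8, 27]
Validate using subtree bounds (lo, hi): at each node, require lo < value < hi,
then recurse left with hi=value and right with lo=value.
Preorder trace (stopping at first violation):
  at node 49 with bounds (-inf, +inf): OK
  at node 6 with bounds (-inf, 49): OK
  at node 16 with bounds (6, 49): OK
  at node 8 with bounds (6, 16): OK
  at node 27 with bounds (16, 49): OK
No violation found at any node.
Result: Valid BST


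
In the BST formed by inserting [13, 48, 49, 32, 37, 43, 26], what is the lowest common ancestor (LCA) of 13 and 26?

Tree insertion order: [13, 48, 49, 32, 37, 43, 26]
Tree (level-order array): [13, None, 48, 32, 49, 26, 37, None, None, None, None, None, 43]
In a BST, the LCA of p=13, q=26 is the first node v on the
root-to-leaf path with p <= v <= q (go left if both < v, right if both > v).
Walk from root:
  at 13: 13 <= 13 <= 26, this is the LCA
LCA = 13


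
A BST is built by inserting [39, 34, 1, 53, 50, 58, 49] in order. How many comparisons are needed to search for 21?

Search path for 21: 39 -> 34 -> 1
Found: False
Comparisons: 3


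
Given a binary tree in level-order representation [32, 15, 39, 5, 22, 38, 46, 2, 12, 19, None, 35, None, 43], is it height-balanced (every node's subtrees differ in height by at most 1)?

Tree (level-order array): [32, 15, 39, 5, 22, 38, 46, 2, 12, 19, None, 35, None, 43]
Definition: a tree is height-balanced if, at every node, |h(left) - h(right)| <= 1 (empty subtree has height -1).
Bottom-up per-node check:
  node 2: h_left=-1, h_right=-1, diff=0 [OK], height=0
  node 12: h_left=-1, h_right=-1, diff=0 [OK], height=0
  node 5: h_left=0, h_right=0, diff=0 [OK], height=1
  node 19: h_left=-1, h_right=-1, diff=0 [OK], height=0
  node 22: h_left=0, h_right=-1, diff=1 [OK], height=1
  node 15: h_left=1, h_right=1, diff=0 [OK], height=2
  node 35: h_left=-1, h_right=-1, diff=0 [OK], height=0
  node 38: h_left=0, h_right=-1, diff=1 [OK], height=1
  node 43: h_left=-1, h_right=-1, diff=0 [OK], height=0
  node 46: h_left=0, h_right=-1, diff=1 [OK], height=1
  node 39: h_left=1, h_right=1, diff=0 [OK], height=2
  node 32: h_left=2, h_right=2, diff=0 [OK], height=3
All nodes satisfy the balance condition.
Result: Balanced


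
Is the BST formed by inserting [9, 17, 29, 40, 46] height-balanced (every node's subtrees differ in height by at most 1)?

Tree (level-order array): [9, None, 17, None, 29, None, 40, None, 46]
Definition: a tree is height-balanced if, at every node, |h(left) - h(right)| <= 1 (empty subtree has height -1).
Bottom-up per-node check:
  node 46: h_left=-1, h_right=-1, diff=0 [OK], height=0
  node 40: h_left=-1, h_right=0, diff=1 [OK], height=1
  node 29: h_left=-1, h_right=1, diff=2 [FAIL (|-1-1|=2 > 1)], height=2
  node 17: h_left=-1, h_right=2, diff=3 [FAIL (|-1-2|=3 > 1)], height=3
  node 9: h_left=-1, h_right=3, diff=4 [FAIL (|-1-3|=4 > 1)], height=4
Node 29 violates the condition: |-1 - 1| = 2 > 1.
Result: Not balanced


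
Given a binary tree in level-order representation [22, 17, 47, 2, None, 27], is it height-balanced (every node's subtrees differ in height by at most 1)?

Tree (level-order array): [22, 17, 47, 2, None, 27]
Definition: a tree is height-balanced if, at every node, |h(left) - h(right)| <= 1 (empty subtree has height -1).
Bottom-up per-node check:
  node 2: h_left=-1, h_right=-1, diff=0 [OK], height=0
  node 17: h_left=0, h_right=-1, diff=1 [OK], height=1
  node 27: h_left=-1, h_right=-1, diff=0 [OK], height=0
  node 47: h_left=0, h_right=-1, diff=1 [OK], height=1
  node 22: h_left=1, h_right=1, diff=0 [OK], height=2
All nodes satisfy the balance condition.
Result: Balanced


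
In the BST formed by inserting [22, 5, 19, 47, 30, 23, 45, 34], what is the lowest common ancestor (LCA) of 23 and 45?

Tree insertion order: [22, 5, 19, 47, 30, 23, 45, 34]
Tree (level-order array): [22, 5, 47, None, 19, 30, None, None, None, 23, 45, None, None, 34]
In a BST, the LCA of p=23, q=45 is the first node v on the
root-to-leaf path with p <= v <= q (go left if both < v, right if both > v).
Walk from root:
  at 22: both 23 and 45 > 22, go right
  at 47: both 23 and 45 < 47, go left
  at 30: 23 <= 30 <= 45, this is the LCA
LCA = 30


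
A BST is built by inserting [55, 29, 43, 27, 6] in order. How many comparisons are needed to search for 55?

Search path for 55: 55
Found: True
Comparisons: 1


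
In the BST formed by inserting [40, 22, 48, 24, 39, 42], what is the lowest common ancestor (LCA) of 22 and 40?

Tree insertion order: [40, 22, 48, 24, 39, 42]
Tree (level-order array): [40, 22, 48, None, 24, 42, None, None, 39]
In a BST, the LCA of p=22, q=40 is the first node v on the
root-to-leaf path with p <= v <= q (go left if both < v, right if both > v).
Walk from root:
  at 40: 22 <= 40 <= 40, this is the LCA
LCA = 40


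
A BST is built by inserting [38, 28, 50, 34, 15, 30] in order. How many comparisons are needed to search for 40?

Search path for 40: 38 -> 50
Found: False
Comparisons: 2


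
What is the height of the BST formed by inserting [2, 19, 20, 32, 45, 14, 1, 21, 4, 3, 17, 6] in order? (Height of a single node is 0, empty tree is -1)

Insertion order: [2, 19, 20, 32, 45, 14, 1, 21, 4, 3, 17, 6]
Tree (level-order array): [2, 1, 19, None, None, 14, 20, 4, 17, None, 32, 3, 6, None, None, 21, 45]
Compute height bottom-up (empty subtree = -1):
  height(1) = 1 + max(-1, -1) = 0
  height(3) = 1 + max(-1, -1) = 0
  height(6) = 1 + max(-1, -1) = 0
  height(4) = 1 + max(0, 0) = 1
  height(17) = 1 + max(-1, -1) = 0
  height(14) = 1 + max(1, 0) = 2
  height(21) = 1 + max(-1, -1) = 0
  height(45) = 1 + max(-1, -1) = 0
  height(32) = 1 + max(0, 0) = 1
  height(20) = 1 + max(-1, 1) = 2
  height(19) = 1 + max(2, 2) = 3
  height(2) = 1 + max(0, 3) = 4
Height = 4


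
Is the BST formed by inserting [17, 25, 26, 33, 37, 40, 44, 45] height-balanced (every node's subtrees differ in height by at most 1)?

Tree (level-order array): [17, None, 25, None, 26, None, 33, None, 37, None, 40, None, 44, None, 45]
Definition: a tree is height-balanced if, at every node, |h(left) - h(right)| <= 1 (empty subtree has height -1).
Bottom-up per-node check:
  node 45: h_left=-1, h_right=-1, diff=0 [OK], height=0
  node 44: h_left=-1, h_right=0, diff=1 [OK], height=1
  node 40: h_left=-1, h_right=1, diff=2 [FAIL (|-1-1|=2 > 1)], height=2
  node 37: h_left=-1, h_right=2, diff=3 [FAIL (|-1-2|=3 > 1)], height=3
  node 33: h_left=-1, h_right=3, diff=4 [FAIL (|-1-3|=4 > 1)], height=4
  node 26: h_left=-1, h_right=4, diff=5 [FAIL (|-1-4|=5 > 1)], height=5
  node 25: h_left=-1, h_right=5, diff=6 [FAIL (|-1-5|=6 > 1)], height=6
  node 17: h_left=-1, h_right=6, diff=7 [FAIL (|-1-6|=7 > 1)], height=7
Node 40 violates the condition: |-1 - 1| = 2 > 1.
Result: Not balanced


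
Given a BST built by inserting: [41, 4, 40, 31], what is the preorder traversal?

Tree insertion order: [41, 4, 40, 31]
Tree (level-order array): [41, 4, None, None, 40, 31]
Preorder traversal: [41, 4, 40, 31]


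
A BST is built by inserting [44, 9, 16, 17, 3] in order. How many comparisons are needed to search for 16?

Search path for 16: 44 -> 9 -> 16
Found: True
Comparisons: 3


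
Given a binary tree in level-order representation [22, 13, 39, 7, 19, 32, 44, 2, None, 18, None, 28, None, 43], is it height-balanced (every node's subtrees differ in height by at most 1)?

Tree (level-order array): [22, 13, 39, 7, 19, 32, 44, 2, None, 18, None, 28, None, 43]
Definition: a tree is height-balanced if, at every node, |h(left) - h(right)| <= 1 (empty subtree has height -1).
Bottom-up per-node check:
  node 2: h_left=-1, h_right=-1, diff=0 [OK], height=0
  node 7: h_left=0, h_right=-1, diff=1 [OK], height=1
  node 18: h_left=-1, h_right=-1, diff=0 [OK], height=0
  node 19: h_left=0, h_right=-1, diff=1 [OK], height=1
  node 13: h_left=1, h_right=1, diff=0 [OK], height=2
  node 28: h_left=-1, h_right=-1, diff=0 [OK], height=0
  node 32: h_left=0, h_right=-1, diff=1 [OK], height=1
  node 43: h_left=-1, h_right=-1, diff=0 [OK], height=0
  node 44: h_left=0, h_right=-1, diff=1 [OK], height=1
  node 39: h_left=1, h_right=1, diff=0 [OK], height=2
  node 22: h_left=2, h_right=2, diff=0 [OK], height=3
All nodes satisfy the balance condition.
Result: Balanced


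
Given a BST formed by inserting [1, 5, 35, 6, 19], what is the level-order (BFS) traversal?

Tree insertion order: [1, 5, 35, 6, 19]
Tree (level-order array): [1, None, 5, None, 35, 6, None, None, 19]
BFS from the root, enqueuing left then right child of each popped node:
  queue [1] -> pop 1, enqueue [5], visited so far: [1]
  queue [5] -> pop 5, enqueue [35], visited so far: [1, 5]
  queue [35] -> pop 35, enqueue [6], visited so far: [1, 5, 35]
  queue [6] -> pop 6, enqueue [19], visited so far: [1, 5, 35, 6]
  queue [19] -> pop 19, enqueue [none], visited so far: [1, 5, 35, 6, 19]
Result: [1, 5, 35, 6, 19]


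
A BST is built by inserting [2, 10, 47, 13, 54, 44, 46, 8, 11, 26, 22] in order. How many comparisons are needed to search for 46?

Search path for 46: 2 -> 10 -> 47 -> 13 -> 44 -> 46
Found: True
Comparisons: 6


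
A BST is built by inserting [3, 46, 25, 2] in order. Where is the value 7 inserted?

Starting tree (level order): [3, 2, 46, None, None, 25]
Insertion path: 3 -> 46 -> 25
Result: insert 7 as left child of 25
Final tree (level order): [3, 2, 46, None, None, 25, None, 7]


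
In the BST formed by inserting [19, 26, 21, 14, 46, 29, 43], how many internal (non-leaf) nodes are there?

Tree built from: [19, 26, 21, 14, 46, 29, 43]
Tree (level-order array): [19, 14, 26, None, None, 21, 46, None, None, 29, None, None, 43]
Rule: An internal node has at least one child.
Per-node child counts:
  node 19: 2 child(ren)
  node 14: 0 child(ren)
  node 26: 2 child(ren)
  node 21: 0 child(ren)
  node 46: 1 child(ren)
  node 29: 1 child(ren)
  node 43: 0 child(ren)
Matching nodes: [19, 26, 46, 29]
Count of internal (non-leaf) nodes: 4


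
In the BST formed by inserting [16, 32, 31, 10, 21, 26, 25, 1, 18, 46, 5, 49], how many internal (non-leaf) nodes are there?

Tree built from: [16, 32, 31, 10, 21, 26, 25, 1, 18, 46, 5, 49]
Tree (level-order array): [16, 10, 32, 1, None, 31, 46, None, 5, 21, None, None, 49, None, None, 18, 26, None, None, None, None, 25]
Rule: An internal node has at least one child.
Per-node child counts:
  node 16: 2 child(ren)
  node 10: 1 child(ren)
  node 1: 1 child(ren)
  node 5: 0 child(ren)
  node 32: 2 child(ren)
  node 31: 1 child(ren)
  node 21: 2 child(ren)
  node 18: 0 child(ren)
  node 26: 1 child(ren)
  node 25: 0 child(ren)
  node 46: 1 child(ren)
  node 49: 0 child(ren)
Matching nodes: [16, 10, 1, 32, 31, 21, 26, 46]
Count of internal (non-leaf) nodes: 8


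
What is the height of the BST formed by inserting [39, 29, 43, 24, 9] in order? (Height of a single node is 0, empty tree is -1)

Insertion order: [39, 29, 43, 24, 9]
Tree (level-order array): [39, 29, 43, 24, None, None, None, 9]
Compute height bottom-up (empty subtree = -1):
  height(9) = 1 + max(-1, -1) = 0
  height(24) = 1 + max(0, -1) = 1
  height(29) = 1 + max(1, -1) = 2
  height(43) = 1 + max(-1, -1) = 0
  height(39) = 1 + max(2, 0) = 3
Height = 3


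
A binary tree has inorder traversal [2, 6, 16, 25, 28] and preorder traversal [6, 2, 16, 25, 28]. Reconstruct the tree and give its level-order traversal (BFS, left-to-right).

Inorder:  [2, 6, 16, 25, 28]
Preorder: [6, 2, 16, 25, 28]
Algorithm: preorder visits root first, so consume preorder in order;
for each root, split the current inorder slice at that value into
left-subtree inorder and right-subtree inorder, then recurse.
Recursive splits:
  root=6; inorder splits into left=[2], right=[16, 25, 28]
  root=2; inorder splits into left=[], right=[]
  root=16; inorder splits into left=[], right=[25, 28]
  root=25; inorder splits into left=[], right=[28]
  root=28; inorder splits into left=[], right=[]
Reconstructed level-order: [6, 2, 16, 25, 28]


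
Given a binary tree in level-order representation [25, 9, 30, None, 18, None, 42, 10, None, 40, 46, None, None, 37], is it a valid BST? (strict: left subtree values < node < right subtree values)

Level-order array: [25, 9, 30, None, 18, None, 42, 10, None, 40, 46, None, None, 37]
Validate using subtree bounds (lo, hi): at each node, require lo < value < hi,
then recurse left with hi=value and right with lo=value.
Preorder trace (stopping at first violation):
  at node 25 with bounds (-inf, +inf): OK
  at node 9 with bounds (-inf, 25): OK
  at node 18 with bounds (9, 25): OK
  at node 10 with bounds (9, 18): OK
  at node 30 with bounds (25, +inf): OK
  at node 42 with bounds (30, +inf): OK
  at node 40 with bounds (30, 42): OK
  at node 37 with bounds (30, 40): OK
  at node 46 with bounds (42, +inf): OK
No violation found at any node.
Result: Valid BST


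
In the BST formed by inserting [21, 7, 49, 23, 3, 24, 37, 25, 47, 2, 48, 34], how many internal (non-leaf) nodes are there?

Tree built from: [21, 7, 49, 23, 3, 24, 37, 25, 47, 2, 48, 34]
Tree (level-order array): [21, 7, 49, 3, None, 23, None, 2, None, None, 24, None, None, None, 37, 25, 47, None, 34, None, 48]
Rule: An internal node has at least one child.
Per-node child counts:
  node 21: 2 child(ren)
  node 7: 1 child(ren)
  node 3: 1 child(ren)
  node 2: 0 child(ren)
  node 49: 1 child(ren)
  node 23: 1 child(ren)
  node 24: 1 child(ren)
  node 37: 2 child(ren)
  node 25: 1 child(ren)
  node 34: 0 child(ren)
  node 47: 1 child(ren)
  node 48: 0 child(ren)
Matching nodes: [21, 7, 3, 49, 23, 24, 37, 25, 47]
Count of internal (non-leaf) nodes: 9


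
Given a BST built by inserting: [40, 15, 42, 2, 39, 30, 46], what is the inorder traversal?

Tree insertion order: [40, 15, 42, 2, 39, 30, 46]
Tree (level-order array): [40, 15, 42, 2, 39, None, 46, None, None, 30]
Inorder traversal: [2, 15, 30, 39, 40, 42, 46]


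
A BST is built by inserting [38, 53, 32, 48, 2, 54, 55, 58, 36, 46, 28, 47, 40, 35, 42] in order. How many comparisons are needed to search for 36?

Search path for 36: 38 -> 32 -> 36
Found: True
Comparisons: 3


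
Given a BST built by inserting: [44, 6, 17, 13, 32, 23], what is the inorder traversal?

Tree insertion order: [44, 6, 17, 13, 32, 23]
Tree (level-order array): [44, 6, None, None, 17, 13, 32, None, None, 23]
Inorder traversal: [6, 13, 17, 23, 32, 44]


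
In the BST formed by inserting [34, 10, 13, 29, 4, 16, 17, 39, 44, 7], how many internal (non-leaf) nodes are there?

Tree built from: [34, 10, 13, 29, 4, 16, 17, 39, 44, 7]
Tree (level-order array): [34, 10, 39, 4, 13, None, 44, None, 7, None, 29, None, None, None, None, 16, None, None, 17]
Rule: An internal node has at least one child.
Per-node child counts:
  node 34: 2 child(ren)
  node 10: 2 child(ren)
  node 4: 1 child(ren)
  node 7: 0 child(ren)
  node 13: 1 child(ren)
  node 29: 1 child(ren)
  node 16: 1 child(ren)
  node 17: 0 child(ren)
  node 39: 1 child(ren)
  node 44: 0 child(ren)
Matching nodes: [34, 10, 4, 13, 29, 16, 39]
Count of internal (non-leaf) nodes: 7


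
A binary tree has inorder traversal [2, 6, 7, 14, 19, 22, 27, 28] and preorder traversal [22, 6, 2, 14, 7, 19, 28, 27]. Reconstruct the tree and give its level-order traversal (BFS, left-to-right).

Inorder:  [2, 6, 7, 14, 19, 22, 27, 28]
Preorder: [22, 6, 2, 14, 7, 19, 28, 27]
Algorithm: preorder visits root first, so consume preorder in order;
for each root, split the current inorder slice at that value into
left-subtree inorder and right-subtree inorder, then recurse.
Recursive splits:
  root=22; inorder splits into left=[2, 6, 7, 14, 19], right=[27, 28]
  root=6; inorder splits into left=[2], right=[7, 14, 19]
  root=2; inorder splits into left=[], right=[]
  root=14; inorder splits into left=[7], right=[19]
  root=7; inorder splits into left=[], right=[]
  root=19; inorder splits into left=[], right=[]
  root=28; inorder splits into left=[27], right=[]
  root=27; inorder splits into left=[], right=[]
Reconstructed level-order: [22, 6, 28, 2, 14, 27, 7, 19]


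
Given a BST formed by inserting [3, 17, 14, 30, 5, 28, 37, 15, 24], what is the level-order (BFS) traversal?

Tree insertion order: [3, 17, 14, 30, 5, 28, 37, 15, 24]
Tree (level-order array): [3, None, 17, 14, 30, 5, 15, 28, 37, None, None, None, None, 24]
BFS from the root, enqueuing left then right child of each popped node:
  queue [3] -> pop 3, enqueue [17], visited so far: [3]
  queue [17] -> pop 17, enqueue [14, 30], visited so far: [3, 17]
  queue [14, 30] -> pop 14, enqueue [5, 15], visited so far: [3, 17, 14]
  queue [30, 5, 15] -> pop 30, enqueue [28, 37], visited so far: [3, 17, 14, 30]
  queue [5, 15, 28, 37] -> pop 5, enqueue [none], visited so far: [3, 17, 14, 30, 5]
  queue [15, 28, 37] -> pop 15, enqueue [none], visited so far: [3, 17, 14, 30, 5, 15]
  queue [28, 37] -> pop 28, enqueue [24], visited so far: [3, 17, 14, 30, 5, 15, 28]
  queue [37, 24] -> pop 37, enqueue [none], visited so far: [3, 17, 14, 30, 5, 15, 28, 37]
  queue [24] -> pop 24, enqueue [none], visited so far: [3, 17, 14, 30, 5, 15, 28, 37, 24]
Result: [3, 17, 14, 30, 5, 15, 28, 37, 24]


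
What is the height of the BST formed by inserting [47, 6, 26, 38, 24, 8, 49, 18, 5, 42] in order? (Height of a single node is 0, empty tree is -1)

Insertion order: [47, 6, 26, 38, 24, 8, 49, 18, 5, 42]
Tree (level-order array): [47, 6, 49, 5, 26, None, None, None, None, 24, 38, 8, None, None, 42, None, 18]
Compute height bottom-up (empty subtree = -1):
  height(5) = 1 + max(-1, -1) = 0
  height(18) = 1 + max(-1, -1) = 0
  height(8) = 1 + max(-1, 0) = 1
  height(24) = 1 + max(1, -1) = 2
  height(42) = 1 + max(-1, -1) = 0
  height(38) = 1 + max(-1, 0) = 1
  height(26) = 1 + max(2, 1) = 3
  height(6) = 1 + max(0, 3) = 4
  height(49) = 1 + max(-1, -1) = 0
  height(47) = 1 + max(4, 0) = 5
Height = 5


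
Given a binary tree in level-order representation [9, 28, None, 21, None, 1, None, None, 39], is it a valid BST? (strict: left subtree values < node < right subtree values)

Level-order array: [9, 28, None, 21, None, 1, None, None, 39]
Validate using subtree bounds (lo, hi): at each node, require lo < value < hi,
then recurse left with hi=value and right with lo=value.
Preorder trace (stopping at first violation):
  at node 9 with bounds (-inf, +inf): OK
  at node 28 with bounds (-inf, 9): VIOLATION
Node 28 violates its bound: not (-inf < 28 < 9).
Result: Not a valid BST


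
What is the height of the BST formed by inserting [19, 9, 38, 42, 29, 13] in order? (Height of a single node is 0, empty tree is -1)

Insertion order: [19, 9, 38, 42, 29, 13]
Tree (level-order array): [19, 9, 38, None, 13, 29, 42]
Compute height bottom-up (empty subtree = -1):
  height(13) = 1 + max(-1, -1) = 0
  height(9) = 1 + max(-1, 0) = 1
  height(29) = 1 + max(-1, -1) = 0
  height(42) = 1 + max(-1, -1) = 0
  height(38) = 1 + max(0, 0) = 1
  height(19) = 1 + max(1, 1) = 2
Height = 2
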